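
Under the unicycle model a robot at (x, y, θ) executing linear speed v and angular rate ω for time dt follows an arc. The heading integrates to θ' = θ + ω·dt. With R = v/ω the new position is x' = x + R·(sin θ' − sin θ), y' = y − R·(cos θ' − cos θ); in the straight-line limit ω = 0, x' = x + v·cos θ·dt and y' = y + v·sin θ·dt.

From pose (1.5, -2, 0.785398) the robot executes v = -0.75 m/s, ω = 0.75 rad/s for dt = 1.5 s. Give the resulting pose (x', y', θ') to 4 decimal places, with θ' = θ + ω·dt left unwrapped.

θ' = 0.7854 + 0.75·1.5 = 1.9104
R = v/ω = -0.75/0.75 = -1.0000
x' = 1.5 + -1.0000·(sin 1.9104 − sin 0.7854) = 1.2642
y' = -2 − -1.0000·(cos 1.9104 − cos 0.7854) = -3.0402

(1.2642, -3.0402, 1.9104)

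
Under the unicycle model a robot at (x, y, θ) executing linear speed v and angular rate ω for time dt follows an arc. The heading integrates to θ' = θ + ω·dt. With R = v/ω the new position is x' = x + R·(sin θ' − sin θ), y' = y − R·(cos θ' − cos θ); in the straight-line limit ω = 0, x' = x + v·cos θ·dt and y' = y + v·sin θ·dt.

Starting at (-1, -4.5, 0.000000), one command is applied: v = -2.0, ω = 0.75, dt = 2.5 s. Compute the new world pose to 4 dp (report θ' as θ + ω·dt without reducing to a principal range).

(-3.5442, -7.9654, 1.8750)

θ' = 0.0000 + 0.75·2.5 = 1.8750
R = v/ω = -2.0/0.75 = -2.6667
x' = -1 + -2.6667·(sin 1.8750 − sin 0.0000) = -3.5442
y' = -4.5 − -2.6667·(cos 1.8750 − cos 0.0000) = -7.9654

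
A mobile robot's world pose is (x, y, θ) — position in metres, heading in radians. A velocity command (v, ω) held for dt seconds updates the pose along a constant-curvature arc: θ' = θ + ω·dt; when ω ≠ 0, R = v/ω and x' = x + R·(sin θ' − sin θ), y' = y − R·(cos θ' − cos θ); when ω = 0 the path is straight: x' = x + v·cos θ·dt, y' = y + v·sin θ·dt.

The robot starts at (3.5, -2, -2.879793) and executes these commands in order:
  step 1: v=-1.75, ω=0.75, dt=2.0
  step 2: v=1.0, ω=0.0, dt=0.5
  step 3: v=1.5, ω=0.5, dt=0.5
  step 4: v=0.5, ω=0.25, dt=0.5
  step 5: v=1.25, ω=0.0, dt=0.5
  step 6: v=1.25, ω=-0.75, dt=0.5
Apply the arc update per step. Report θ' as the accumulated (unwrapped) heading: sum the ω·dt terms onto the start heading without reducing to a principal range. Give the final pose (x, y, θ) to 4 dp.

step 1: θ'=-1.3798 (R=-2.3333) → pose (5.1870, 0.6968, -1.3798)
step 2: θ'=-1.3798 (straight) → pose (5.2819, 0.2059, -1.3798)
step 3: θ'=-1.1298 (R=3.0000) → pose (5.5144, -0.5051, -1.1298)
step 4: θ'=-1.0048 (R=2.0000) → pose (5.6349, -0.7240, -1.0048)
step 5: θ'=-1.0048 (straight) → pose (5.9701, -1.2515, -1.0048)
step 6: θ'=-1.3798 (R=-1.6667) → pose (6.1997, -1.8288, -1.3798)

(6.1997, -1.8288, -1.3798)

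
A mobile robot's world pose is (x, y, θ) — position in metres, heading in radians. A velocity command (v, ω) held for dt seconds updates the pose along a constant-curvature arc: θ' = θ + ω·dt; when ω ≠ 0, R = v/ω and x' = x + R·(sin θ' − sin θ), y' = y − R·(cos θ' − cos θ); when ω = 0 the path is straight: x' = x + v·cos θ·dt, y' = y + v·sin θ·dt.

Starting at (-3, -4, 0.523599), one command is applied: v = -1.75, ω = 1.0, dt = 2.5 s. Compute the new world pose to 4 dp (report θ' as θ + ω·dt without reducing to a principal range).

θ' = 0.5236 + 1.0·2.5 = 3.0236
R = v/ω = -1.75/1.0 = -1.7500
x' = -3 + -1.7500·(sin 3.0236 − sin 0.5236) = -2.3310
y' = -4 − -1.7500·(cos 3.0236 − cos 0.5236) = -7.2534

(-2.3310, -7.2534, 3.0236)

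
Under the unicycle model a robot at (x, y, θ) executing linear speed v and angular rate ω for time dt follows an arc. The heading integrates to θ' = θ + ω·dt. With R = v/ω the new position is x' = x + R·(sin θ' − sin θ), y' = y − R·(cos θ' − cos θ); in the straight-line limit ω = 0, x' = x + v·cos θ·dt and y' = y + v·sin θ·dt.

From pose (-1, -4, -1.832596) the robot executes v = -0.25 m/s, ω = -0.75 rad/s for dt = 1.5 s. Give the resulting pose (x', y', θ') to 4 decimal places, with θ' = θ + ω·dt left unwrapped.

(-0.7390, -3.7586, -2.9576)

θ' = -1.8326 + -0.75·1.5 = -2.9576
R = v/ω = -0.25/-0.75 = 0.3333
x' = -1 + 0.3333·(sin -2.9576 − sin -1.8326) = -0.7390
y' = -4 − 0.3333·(cos -2.9576 − cos -1.8326) = -3.7586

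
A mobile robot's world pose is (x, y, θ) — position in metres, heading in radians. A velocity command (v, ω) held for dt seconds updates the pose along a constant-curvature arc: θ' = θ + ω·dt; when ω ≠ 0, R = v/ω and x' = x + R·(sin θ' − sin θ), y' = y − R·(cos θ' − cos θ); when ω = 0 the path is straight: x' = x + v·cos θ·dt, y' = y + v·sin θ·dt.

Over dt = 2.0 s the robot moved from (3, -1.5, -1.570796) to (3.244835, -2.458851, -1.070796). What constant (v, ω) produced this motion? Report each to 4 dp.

Δθ = -1.070796 − -1.570796 = 0.500000
ω = Δθ/dt = 0.500000/2.0 = 0.2500
R = −Δy/(cos θ' − cos θ) = 2.0000
v = R·ω = 2.0000·0.2500 = 0.5000

v = 0.5000, ω = 0.2500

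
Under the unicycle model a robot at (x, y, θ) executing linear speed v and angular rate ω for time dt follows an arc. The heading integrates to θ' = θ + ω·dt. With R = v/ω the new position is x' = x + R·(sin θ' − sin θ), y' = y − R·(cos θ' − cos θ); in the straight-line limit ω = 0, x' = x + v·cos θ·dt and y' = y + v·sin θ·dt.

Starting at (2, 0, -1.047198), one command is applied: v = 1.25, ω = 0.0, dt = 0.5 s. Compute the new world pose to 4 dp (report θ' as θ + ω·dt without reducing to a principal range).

(2.3125, -0.5413, -1.0472)

θ' = -1.0472 + 0.0·0.5 = -1.0472
ω = 0 → straight: x' = 2 + 1.25·cos(-1.0472)·0.5 = 2.3125
y' = 0 + 1.25·sin(-1.0472)·0.5 = -0.5413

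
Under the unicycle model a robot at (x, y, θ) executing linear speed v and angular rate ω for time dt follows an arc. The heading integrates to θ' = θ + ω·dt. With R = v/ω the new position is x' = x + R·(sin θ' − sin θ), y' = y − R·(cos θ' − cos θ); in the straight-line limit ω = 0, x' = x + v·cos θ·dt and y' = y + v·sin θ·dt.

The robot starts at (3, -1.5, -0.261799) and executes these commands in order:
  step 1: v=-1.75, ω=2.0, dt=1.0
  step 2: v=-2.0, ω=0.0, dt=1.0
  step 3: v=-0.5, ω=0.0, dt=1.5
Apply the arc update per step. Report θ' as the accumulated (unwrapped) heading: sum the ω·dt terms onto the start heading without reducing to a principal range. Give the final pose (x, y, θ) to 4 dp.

(2.3690, -5.2025, 1.7382)

step 1: θ'=1.7382 (R=-0.8750) → pose (1.9108, -2.4910, 1.7382)
step 2: θ'=1.7382 (straight) → pose (2.2440, -4.4630, 1.7382)
step 3: θ'=1.7382 (straight) → pose (2.3690, -5.2025, 1.7382)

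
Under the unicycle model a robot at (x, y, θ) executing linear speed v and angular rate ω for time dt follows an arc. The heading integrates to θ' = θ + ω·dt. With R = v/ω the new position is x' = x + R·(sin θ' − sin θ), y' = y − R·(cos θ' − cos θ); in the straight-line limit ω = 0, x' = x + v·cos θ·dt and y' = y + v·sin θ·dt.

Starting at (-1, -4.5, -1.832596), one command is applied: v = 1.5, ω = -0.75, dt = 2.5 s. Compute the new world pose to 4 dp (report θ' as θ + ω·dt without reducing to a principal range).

(-4.0044, -5.6705, -3.7076)

θ' = -1.8326 + -0.75·2.5 = -3.7076
R = v/ω = 1.5/-0.75 = -2.0000
x' = -1 + -2.0000·(sin -3.7076 − sin -1.8326) = -4.0044
y' = -4.5 − -2.0000·(cos -3.7076 − cos -1.8326) = -5.6705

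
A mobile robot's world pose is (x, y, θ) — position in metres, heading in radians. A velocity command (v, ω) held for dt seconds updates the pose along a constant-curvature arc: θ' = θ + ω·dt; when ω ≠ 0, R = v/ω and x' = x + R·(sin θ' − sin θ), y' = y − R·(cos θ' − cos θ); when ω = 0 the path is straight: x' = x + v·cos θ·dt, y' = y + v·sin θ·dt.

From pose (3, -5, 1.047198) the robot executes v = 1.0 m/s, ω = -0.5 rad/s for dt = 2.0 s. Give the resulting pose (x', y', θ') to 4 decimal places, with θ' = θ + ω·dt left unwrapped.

(4.6377, -4.0022, 0.0472)

θ' = 1.0472 + -0.5·2.0 = 0.0472
R = v/ω = 1.0/-0.5 = -2.0000
x' = 3 + -2.0000·(sin 0.0472 − sin 1.0472) = 4.6377
y' = -5 − -2.0000·(cos 0.0472 − cos 1.0472) = -4.0022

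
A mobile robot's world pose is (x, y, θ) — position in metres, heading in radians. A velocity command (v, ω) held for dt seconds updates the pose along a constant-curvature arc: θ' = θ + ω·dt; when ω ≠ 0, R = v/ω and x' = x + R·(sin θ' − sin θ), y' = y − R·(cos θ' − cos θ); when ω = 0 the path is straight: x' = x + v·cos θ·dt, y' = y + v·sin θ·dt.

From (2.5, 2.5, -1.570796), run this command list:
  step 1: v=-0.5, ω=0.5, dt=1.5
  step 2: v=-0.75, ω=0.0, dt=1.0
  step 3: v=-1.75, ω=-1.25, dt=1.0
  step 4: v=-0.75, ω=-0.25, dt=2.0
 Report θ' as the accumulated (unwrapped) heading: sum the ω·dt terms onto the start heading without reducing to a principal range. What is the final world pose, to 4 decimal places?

step 1: θ'=-0.8208 (R=-1.0000) → pose (2.2317, 3.1816, -0.8208)
step 2: θ'=-0.8208 (straight) → pose (1.7205, 3.7304, -0.8208)
step 3: θ'=-2.0708 (R=1.4000) → pose (1.5162, 5.3559, -2.0708)
step 4: θ'=-2.5708 (R=3.0000) → pose (2.5280, 6.4420, -2.5708)

(2.5280, 6.4420, -2.5708)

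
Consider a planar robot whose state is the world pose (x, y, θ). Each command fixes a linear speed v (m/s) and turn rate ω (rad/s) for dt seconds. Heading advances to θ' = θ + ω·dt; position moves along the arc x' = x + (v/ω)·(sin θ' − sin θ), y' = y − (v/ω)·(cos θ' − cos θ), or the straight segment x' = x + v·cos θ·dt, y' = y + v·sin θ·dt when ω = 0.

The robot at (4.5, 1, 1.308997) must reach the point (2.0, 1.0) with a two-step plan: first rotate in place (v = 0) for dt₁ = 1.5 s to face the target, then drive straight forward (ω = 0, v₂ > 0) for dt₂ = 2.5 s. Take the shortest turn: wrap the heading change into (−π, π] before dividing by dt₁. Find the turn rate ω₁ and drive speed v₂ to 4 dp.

heading to target = atan2(1−1, 2−4.5) = 3.1416
Δθ = wrap(3.1416 − 1.3090) = 1.8326; ω₁ = Δθ/dt₁ = 1.2217
distance = √((2−4.5)² + (1−1)²) = 2.5000; v₂ = distance/dt₂ = 1.0000

ω₁ = 1.2217, v₂ = 1.0000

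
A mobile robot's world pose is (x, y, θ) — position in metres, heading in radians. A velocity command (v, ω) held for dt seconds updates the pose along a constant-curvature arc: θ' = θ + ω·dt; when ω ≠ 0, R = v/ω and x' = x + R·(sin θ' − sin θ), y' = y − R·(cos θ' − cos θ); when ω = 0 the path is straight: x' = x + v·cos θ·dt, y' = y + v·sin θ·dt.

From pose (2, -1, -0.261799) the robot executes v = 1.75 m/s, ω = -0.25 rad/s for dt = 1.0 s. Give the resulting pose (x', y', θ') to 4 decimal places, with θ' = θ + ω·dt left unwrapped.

(3.6165, -1.6584, -0.5118)

θ' = -0.2618 + -0.25·1.0 = -0.5118
R = v/ω = 1.75/-0.25 = -7.0000
x' = 2 + -7.0000·(sin -0.5118 − sin -0.2618) = 3.6165
y' = -1 − -7.0000·(cos -0.5118 − cos -0.2618) = -1.6584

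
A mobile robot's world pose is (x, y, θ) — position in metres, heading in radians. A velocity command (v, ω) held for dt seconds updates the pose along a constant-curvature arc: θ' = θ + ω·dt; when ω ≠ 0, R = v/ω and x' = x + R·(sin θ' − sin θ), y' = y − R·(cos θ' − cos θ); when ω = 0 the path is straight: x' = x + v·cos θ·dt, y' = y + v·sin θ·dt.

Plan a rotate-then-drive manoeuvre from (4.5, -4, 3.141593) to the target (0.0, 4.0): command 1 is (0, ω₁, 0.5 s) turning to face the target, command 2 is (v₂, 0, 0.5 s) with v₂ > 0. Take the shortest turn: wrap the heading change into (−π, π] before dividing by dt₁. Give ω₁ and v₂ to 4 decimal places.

heading to target = atan2(4−-4, 0−4.5) = 2.0832
Δθ = wrap(2.0832 − 3.1416) = -1.0584; ω₁ = Δθ/dt₁ = -2.1168
distance = √((0−4.5)² + (4−-4)²) = 9.1788; v₂ = distance/dt₂ = 18.3576

ω₁ = -2.1168, v₂ = 18.3576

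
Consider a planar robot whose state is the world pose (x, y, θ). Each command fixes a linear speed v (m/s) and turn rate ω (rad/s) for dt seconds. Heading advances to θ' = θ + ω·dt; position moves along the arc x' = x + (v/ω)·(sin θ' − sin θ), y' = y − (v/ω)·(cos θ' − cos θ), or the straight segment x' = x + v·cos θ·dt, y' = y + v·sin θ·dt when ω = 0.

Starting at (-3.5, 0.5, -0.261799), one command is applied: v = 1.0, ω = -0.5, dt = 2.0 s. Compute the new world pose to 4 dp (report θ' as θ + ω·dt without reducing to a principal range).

(-2.1124, -0.8236, -1.2618)

θ' = -0.2618 + -0.5·2.0 = -1.2618
R = v/ω = 1.0/-0.5 = -2.0000
x' = -3.5 + -2.0000·(sin -1.2618 − sin -0.2618) = -2.1124
y' = 0.5 − -2.0000·(cos -1.2618 − cos -0.2618) = -0.8236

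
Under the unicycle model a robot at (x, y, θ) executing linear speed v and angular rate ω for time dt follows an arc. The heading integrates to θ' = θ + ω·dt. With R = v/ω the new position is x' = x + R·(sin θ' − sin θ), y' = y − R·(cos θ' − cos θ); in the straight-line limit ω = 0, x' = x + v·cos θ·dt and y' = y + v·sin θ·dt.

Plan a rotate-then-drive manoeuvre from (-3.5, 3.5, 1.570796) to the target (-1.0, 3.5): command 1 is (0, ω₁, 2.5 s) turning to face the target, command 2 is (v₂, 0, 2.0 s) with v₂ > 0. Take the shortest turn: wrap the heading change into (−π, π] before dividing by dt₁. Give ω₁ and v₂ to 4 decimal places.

ω₁ = -0.6283, v₂ = 1.2500

heading to target = atan2(3.5−3.5, -1−-3.5) = 0.0000
Δθ = wrap(0.0000 − 1.5708) = -1.5708; ω₁ = Δθ/dt₁ = -0.6283
distance = √((-1−-3.5)² + (3.5−3.5)²) = 2.5000; v₂ = distance/dt₂ = 1.2500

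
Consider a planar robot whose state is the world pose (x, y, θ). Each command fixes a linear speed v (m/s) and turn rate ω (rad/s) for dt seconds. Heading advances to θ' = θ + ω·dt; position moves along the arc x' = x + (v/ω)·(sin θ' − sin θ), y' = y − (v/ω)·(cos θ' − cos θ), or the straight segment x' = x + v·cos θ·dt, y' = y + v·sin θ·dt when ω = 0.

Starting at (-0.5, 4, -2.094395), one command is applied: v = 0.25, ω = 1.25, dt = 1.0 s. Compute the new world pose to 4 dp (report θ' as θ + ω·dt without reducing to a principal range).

(-0.4763, 3.7672, -0.8444)

θ' = -2.0944 + 1.25·1.0 = -0.8444
R = v/ω = 0.25/1.25 = 0.2000
x' = -0.5 + 0.2000·(sin -0.8444 − sin -2.0944) = -0.4763
y' = 4 − 0.2000·(cos -0.8444 − cos -2.0944) = 3.7672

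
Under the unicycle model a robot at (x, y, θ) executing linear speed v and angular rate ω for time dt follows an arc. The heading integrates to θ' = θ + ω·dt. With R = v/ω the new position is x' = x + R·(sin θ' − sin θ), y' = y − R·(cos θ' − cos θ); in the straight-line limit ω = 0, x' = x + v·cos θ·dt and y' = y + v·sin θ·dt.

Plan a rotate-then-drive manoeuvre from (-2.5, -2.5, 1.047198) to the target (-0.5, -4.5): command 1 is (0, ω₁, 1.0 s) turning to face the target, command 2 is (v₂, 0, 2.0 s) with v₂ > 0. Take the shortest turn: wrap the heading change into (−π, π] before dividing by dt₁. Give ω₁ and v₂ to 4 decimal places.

heading to target = atan2(-4.5−-2.5, -0.5−-2.5) = -0.7854
Δθ = wrap(-0.7854 − 1.0472) = -1.8326; ω₁ = Δθ/dt₁ = -1.8326
distance = √((-0.5−-2.5)² + (-4.5−-2.5)²) = 2.8284; v₂ = distance/dt₂ = 1.4142

ω₁ = -1.8326, v₂ = 1.4142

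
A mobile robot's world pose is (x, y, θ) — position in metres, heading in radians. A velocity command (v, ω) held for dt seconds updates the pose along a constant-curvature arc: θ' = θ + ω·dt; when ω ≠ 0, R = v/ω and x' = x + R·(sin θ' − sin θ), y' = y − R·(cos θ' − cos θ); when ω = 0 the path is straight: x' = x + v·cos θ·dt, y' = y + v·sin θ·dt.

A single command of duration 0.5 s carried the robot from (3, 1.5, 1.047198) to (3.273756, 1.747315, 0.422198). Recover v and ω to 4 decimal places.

Δθ = 0.422198 − 1.047198 = -0.625000
ω = Δθ/dt = -0.625000/0.5 = -1.2500
R = Δx/(sin θ' − sin θ) = -0.6000
v = R·ω = -0.6000·-1.2500 = 0.7500

v = 0.7500, ω = -1.2500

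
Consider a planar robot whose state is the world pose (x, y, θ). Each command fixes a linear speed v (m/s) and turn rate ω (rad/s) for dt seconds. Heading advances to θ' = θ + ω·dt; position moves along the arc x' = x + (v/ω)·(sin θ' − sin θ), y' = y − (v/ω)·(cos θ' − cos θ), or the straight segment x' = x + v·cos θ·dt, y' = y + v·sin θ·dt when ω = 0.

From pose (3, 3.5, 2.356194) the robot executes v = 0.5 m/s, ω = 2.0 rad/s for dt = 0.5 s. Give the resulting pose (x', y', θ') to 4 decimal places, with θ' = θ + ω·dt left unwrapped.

θ' = 2.3562 + 2.0·0.5 = 3.3562
R = v/ω = 0.5/2.0 = 0.2500
x' = 3 + 0.2500·(sin 3.3562 − sin 2.3562) = 2.7700
y' = 3.5 − 0.2500·(cos 3.3562 − cos 2.3562) = 3.5675

(2.7700, 3.5675, 3.3562)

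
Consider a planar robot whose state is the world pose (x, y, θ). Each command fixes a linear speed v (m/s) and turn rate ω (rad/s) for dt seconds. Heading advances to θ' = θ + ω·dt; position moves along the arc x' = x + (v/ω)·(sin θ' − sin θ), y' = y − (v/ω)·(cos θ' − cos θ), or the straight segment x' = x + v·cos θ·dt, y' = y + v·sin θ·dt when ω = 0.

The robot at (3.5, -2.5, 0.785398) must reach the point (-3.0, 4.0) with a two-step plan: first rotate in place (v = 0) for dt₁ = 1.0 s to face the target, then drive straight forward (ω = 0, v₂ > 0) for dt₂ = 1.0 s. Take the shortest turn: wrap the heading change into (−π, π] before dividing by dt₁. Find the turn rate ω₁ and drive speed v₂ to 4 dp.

ω₁ = 1.5708, v₂ = 9.1924

heading to target = atan2(4−-2.5, -3−3.5) = 2.3562
Δθ = wrap(2.3562 − 0.7854) = 1.5708; ω₁ = Δθ/dt₁ = 1.5708
distance = √((-3−3.5)² + (4−-2.5)²) = 9.1924; v₂ = distance/dt₂ = 9.1924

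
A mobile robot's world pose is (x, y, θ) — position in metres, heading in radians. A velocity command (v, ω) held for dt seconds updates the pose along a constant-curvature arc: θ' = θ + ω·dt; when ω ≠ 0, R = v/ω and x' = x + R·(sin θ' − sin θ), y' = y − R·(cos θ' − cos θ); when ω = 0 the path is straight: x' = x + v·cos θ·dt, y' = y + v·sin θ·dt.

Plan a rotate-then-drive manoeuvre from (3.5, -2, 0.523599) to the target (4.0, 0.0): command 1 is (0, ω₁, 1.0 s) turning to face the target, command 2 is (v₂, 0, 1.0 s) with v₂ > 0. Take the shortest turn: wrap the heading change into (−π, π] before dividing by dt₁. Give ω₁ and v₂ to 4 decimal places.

ω₁ = 0.8022, v₂ = 2.0616

heading to target = atan2(0−-2, 4−3.5) = 1.3258
Δθ = wrap(1.3258 − 0.5236) = 0.8022; ω₁ = Δθ/dt₁ = 0.8022
distance = √((4−3.5)² + (0−-2)²) = 2.0616; v₂ = distance/dt₂ = 2.0616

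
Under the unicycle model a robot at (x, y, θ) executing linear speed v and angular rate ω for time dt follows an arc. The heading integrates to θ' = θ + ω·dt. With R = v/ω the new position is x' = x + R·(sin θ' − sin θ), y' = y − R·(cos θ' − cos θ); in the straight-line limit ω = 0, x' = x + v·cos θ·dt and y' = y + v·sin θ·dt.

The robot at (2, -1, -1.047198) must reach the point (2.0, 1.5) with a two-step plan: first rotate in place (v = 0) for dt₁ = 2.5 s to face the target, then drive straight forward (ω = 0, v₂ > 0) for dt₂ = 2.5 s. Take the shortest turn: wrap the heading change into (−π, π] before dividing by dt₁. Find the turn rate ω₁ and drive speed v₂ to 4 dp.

ω₁ = 1.0472, v₂ = 1.0000

heading to target = atan2(1.5−-1, 2−2) = 1.5708
Δθ = wrap(1.5708 − -1.0472) = 2.6180; ω₁ = Δθ/dt₁ = 1.0472
distance = √((2−2)² + (1.5−-1)²) = 2.5000; v₂ = distance/dt₂ = 1.0000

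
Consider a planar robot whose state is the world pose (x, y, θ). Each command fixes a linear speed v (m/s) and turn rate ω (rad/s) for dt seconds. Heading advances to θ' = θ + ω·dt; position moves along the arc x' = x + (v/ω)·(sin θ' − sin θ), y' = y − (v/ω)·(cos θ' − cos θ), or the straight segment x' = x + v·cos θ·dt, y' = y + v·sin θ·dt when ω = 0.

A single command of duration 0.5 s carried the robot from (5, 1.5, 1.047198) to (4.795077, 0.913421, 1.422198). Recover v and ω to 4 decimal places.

Δθ = 1.422198 − 1.047198 = 0.375000
ω = Δθ/dt = 0.375000/0.5 = 0.7500
R = −Δy/(cos θ' − cos θ) = -1.6667
v = R·ω = -1.6667·0.7500 = -1.2500

v = -1.2500, ω = 0.7500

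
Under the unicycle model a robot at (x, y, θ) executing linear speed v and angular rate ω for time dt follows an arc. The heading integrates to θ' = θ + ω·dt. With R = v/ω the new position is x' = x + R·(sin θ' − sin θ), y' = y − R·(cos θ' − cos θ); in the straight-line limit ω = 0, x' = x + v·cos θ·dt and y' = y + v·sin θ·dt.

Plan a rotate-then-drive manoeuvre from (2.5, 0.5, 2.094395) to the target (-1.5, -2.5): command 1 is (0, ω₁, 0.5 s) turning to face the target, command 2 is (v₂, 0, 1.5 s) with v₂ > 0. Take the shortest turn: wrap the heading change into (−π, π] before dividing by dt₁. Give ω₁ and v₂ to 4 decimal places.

heading to target = atan2(-2.5−0.5, -1.5−2.5) = -2.4981
Δθ = wrap(-2.4981 − 2.0944) = 1.6907; ω₁ = Δθ/dt₁ = 3.3814
distance = √((-1.5−2.5)² + (-2.5−0.5)²) = 5.0000; v₂ = distance/dt₂ = 3.3333

ω₁ = 3.3814, v₂ = 3.3333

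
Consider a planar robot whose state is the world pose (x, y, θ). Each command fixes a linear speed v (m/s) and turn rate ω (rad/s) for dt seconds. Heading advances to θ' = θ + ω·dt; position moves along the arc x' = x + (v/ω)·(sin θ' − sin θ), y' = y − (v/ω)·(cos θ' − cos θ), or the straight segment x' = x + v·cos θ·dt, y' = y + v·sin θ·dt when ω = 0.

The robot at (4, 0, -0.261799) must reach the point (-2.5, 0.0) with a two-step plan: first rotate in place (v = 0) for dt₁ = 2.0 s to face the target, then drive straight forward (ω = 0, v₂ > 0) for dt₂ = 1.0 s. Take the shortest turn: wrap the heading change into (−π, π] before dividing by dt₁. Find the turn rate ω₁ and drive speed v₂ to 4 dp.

heading to target = atan2(0−0, -2.5−4) = 3.1416
Δθ = wrap(3.1416 − -0.2618) = -2.8798; ω₁ = Δθ/dt₁ = -1.4399
distance = √((-2.5−4)² + (0−0)²) = 6.5000; v₂ = distance/dt₂ = 6.5000

ω₁ = -1.4399, v₂ = 6.5000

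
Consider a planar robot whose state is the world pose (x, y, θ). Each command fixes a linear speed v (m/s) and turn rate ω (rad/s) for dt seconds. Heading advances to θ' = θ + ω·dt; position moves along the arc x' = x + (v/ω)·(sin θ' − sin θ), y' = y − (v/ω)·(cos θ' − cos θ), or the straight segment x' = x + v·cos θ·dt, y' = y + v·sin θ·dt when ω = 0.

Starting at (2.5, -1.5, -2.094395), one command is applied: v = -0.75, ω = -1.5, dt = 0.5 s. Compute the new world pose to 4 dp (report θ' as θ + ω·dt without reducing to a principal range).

θ' = -2.0944 + -1.5·0.5 = -2.8444
R = v/ω = -0.75/-1.5 = 0.5000
x' = 2.5 + 0.5000·(sin -2.8444 − sin -2.0944) = 2.7866
y' = -1.5 − 0.5000·(cos -2.8444 − cos -2.0944) = -1.2719

(2.7866, -1.2719, -2.8444)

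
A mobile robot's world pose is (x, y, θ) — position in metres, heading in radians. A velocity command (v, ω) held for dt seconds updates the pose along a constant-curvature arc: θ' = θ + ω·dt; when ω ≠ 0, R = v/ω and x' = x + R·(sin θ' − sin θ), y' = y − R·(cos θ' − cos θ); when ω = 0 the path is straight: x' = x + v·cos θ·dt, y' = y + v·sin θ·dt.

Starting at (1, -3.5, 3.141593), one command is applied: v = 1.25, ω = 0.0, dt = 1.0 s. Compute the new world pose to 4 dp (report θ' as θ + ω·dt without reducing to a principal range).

θ' = 3.1416 + 0.0·1.0 = 3.1416
ω = 0 → straight: x' = 1 + 1.25·cos(3.1416)·1.0 = -0.2500
y' = -3.5 + 1.25·sin(3.1416)·1.0 = -3.5000

(-0.2500, -3.5000, 3.1416)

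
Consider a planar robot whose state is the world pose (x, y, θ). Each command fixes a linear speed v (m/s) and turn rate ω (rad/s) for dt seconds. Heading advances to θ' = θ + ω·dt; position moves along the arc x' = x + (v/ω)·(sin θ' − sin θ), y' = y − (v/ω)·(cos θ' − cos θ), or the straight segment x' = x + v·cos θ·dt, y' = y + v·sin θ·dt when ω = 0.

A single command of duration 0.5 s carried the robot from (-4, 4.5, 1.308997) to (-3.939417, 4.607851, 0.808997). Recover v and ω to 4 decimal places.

v = 0.2500, ω = -1.0000

Δθ = 0.808997 − 1.308997 = -0.500000
ω = Δθ/dt = -0.500000/0.5 = -1.0000
R = −Δy/(cos θ' − cos θ) = -0.2500
v = R·ω = -0.2500·-1.0000 = 0.2500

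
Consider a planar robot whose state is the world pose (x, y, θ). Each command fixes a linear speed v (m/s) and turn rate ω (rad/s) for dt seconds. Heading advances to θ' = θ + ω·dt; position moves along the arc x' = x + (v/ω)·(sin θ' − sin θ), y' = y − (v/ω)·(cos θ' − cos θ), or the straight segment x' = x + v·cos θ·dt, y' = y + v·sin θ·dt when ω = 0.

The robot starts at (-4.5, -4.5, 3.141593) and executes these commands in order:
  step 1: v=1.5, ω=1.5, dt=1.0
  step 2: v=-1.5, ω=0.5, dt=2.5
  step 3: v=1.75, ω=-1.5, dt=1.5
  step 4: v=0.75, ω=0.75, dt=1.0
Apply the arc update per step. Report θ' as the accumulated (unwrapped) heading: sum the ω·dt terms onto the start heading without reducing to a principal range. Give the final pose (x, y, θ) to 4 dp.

(-7.7005, -5.1086, 4.3916)

step 1: θ'=4.6416 (R=1.0000) → pose (-5.4975, -5.4293, 4.6416)
step 2: θ'=5.8916 (R=-3.0000) → pose (-7.3450, -2.4441, 5.8916)
step 3: θ'=3.6416 (R=-1.1667) → pose (-7.2309, -4.5463, 3.6416)
step 4: θ'=4.3916 (R=1.0000) → pose (-7.7005, -5.1086, 4.3916)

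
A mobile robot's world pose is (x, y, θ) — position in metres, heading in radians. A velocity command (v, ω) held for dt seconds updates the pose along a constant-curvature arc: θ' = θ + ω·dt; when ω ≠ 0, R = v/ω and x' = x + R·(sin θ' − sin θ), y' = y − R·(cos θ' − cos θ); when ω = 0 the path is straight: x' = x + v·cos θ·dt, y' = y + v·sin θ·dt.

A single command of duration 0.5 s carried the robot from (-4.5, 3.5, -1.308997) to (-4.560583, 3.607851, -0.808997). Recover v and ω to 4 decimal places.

Δθ = -0.808997 − -1.308997 = 0.500000
ω = Δθ/dt = 0.500000/0.5 = 1.0000
R = −Δy/(cos θ' − cos θ) = -0.2500
v = R·ω = -0.2500·1.0000 = -0.2500

v = -0.2500, ω = 1.0000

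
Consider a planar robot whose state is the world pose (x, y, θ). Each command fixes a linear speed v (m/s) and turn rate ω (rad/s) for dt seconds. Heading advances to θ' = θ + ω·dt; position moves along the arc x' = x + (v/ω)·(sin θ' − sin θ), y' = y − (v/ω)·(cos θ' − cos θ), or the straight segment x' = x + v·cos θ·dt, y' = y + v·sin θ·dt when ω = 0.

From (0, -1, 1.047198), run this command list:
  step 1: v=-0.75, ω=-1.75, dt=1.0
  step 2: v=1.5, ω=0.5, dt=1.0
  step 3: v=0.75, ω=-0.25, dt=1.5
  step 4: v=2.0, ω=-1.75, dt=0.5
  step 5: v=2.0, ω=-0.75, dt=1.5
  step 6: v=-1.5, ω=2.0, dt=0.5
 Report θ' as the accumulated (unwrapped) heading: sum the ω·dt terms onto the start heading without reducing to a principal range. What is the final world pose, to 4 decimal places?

(1.3578, -4.9497, -1.5778)

step 1: θ'=-0.7028 (R=0.4286) → pose (-0.6482, -1.1127, -0.7028)
step 2: θ'=-0.2028 (R=3.0000) → pose (0.6867, -1.7621, -0.2028)
step 3: θ'=-0.5778 (R=-3.0000) → pose (1.7210, -2.1877, -0.5778)
step 4: θ'=-1.4528 (R=-1.1429) → pose (2.2317, -3.0105, -1.4528)
step 5: θ'=-2.5778 (R=-2.6667) → pose (1.0086, -5.5783, -2.5778)
step 6: θ'=-1.5778 (R=-0.7500) → pose (1.3578, -4.9497, -1.5778)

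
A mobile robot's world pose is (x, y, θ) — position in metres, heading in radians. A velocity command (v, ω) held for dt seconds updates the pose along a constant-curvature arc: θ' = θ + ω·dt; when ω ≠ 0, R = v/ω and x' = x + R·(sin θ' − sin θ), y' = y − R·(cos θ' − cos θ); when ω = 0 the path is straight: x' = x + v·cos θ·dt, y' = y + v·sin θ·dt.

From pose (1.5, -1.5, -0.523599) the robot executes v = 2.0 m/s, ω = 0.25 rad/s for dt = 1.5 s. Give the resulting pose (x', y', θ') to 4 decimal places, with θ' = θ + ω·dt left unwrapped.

θ' = -0.5236 + 0.25·1.5 = -0.1486
R = v/ω = 2.0/0.25 = 8.0000
x' = 1.5 + 8.0000·(sin -0.1486 − sin -0.5236) = 4.3156
y' = -1.5 − 8.0000·(cos -0.1486 − cos -0.5236) = -2.4836

(4.3156, -2.4836, -0.1486)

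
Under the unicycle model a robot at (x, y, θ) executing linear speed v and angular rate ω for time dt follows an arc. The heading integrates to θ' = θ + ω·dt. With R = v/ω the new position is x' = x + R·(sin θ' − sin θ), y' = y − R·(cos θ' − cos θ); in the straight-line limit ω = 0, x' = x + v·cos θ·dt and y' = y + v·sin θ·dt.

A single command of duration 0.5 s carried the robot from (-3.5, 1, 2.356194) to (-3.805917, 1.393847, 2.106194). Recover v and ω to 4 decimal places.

Δθ = 2.106194 − 2.356194 = -0.250000
ω = Δθ/dt = -0.250000/0.5 = -0.5000
R = −Δy/(cos θ' − cos θ) = -2.0000
v = R·ω = -2.0000·-0.5000 = 1.0000

v = 1.0000, ω = -0.5000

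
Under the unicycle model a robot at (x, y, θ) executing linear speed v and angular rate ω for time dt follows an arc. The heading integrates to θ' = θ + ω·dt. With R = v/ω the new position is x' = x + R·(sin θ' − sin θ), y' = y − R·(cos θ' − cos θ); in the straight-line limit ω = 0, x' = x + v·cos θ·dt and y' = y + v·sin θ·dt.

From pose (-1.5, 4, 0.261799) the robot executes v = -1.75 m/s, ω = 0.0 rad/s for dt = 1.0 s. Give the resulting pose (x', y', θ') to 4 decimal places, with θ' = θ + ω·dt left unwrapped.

θ' = 0.2618 + 0.0·1.0 = 0.2618
ω = 0 → straight: x' = -1.5 + -1.75·cos(0.2618)·1.0 = -3.1904
y' = 4 + -1.75·sin(0.2618)·1.0 = 3.5471

(-3.1904, 3.5471, 0.2618)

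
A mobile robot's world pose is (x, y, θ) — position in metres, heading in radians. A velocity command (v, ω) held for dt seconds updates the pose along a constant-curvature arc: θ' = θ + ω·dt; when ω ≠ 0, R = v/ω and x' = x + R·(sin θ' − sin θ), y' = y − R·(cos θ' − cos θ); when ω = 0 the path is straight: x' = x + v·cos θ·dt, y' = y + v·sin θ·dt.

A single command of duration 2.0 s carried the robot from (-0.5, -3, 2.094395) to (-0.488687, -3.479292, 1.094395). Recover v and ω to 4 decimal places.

Δθ = 1.094395 − 2.094395 = -1.000000
ω = Δθ/dt = -1.000000/2.0 = -0.5000
R = −Δy/(cos θ' − cos θ) = 0.5000
v = R·ω = 0.5000·-0.5000 = -0.2500

v = -0.2500, ω = -0.5000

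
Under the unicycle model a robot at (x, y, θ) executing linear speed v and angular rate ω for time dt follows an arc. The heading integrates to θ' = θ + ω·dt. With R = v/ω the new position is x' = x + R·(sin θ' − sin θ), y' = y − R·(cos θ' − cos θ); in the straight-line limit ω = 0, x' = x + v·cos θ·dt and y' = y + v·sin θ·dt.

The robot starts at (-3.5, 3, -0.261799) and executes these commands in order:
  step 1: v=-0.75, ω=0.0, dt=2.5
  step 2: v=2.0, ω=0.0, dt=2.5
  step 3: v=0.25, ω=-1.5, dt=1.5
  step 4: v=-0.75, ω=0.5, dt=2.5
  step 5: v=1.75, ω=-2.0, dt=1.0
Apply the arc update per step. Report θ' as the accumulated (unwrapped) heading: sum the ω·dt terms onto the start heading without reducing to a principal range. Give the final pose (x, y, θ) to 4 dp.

(-0.8195, 2.4291, -3.2618)

step 1: θ'=-0.2618 (straight) → pose (-5.3111, 3.4853, -0.2618)
step 2: θ'=-0.2618 (straight) → pose (-0.4815, 2.1912, -0.2618)
step 3: θ'=-2.5118 (R=-0.1667) → pose (-0.4265, 1.8955, -2.5118)
step 4: θ'=-1.2618 (R=-1.5000) → pose (0.1190, 3.5639, -1.2618)
step 5: θ'=-3.2618 (R=-0.8750) → pose (-0.8195, 2.4291, -3.2618)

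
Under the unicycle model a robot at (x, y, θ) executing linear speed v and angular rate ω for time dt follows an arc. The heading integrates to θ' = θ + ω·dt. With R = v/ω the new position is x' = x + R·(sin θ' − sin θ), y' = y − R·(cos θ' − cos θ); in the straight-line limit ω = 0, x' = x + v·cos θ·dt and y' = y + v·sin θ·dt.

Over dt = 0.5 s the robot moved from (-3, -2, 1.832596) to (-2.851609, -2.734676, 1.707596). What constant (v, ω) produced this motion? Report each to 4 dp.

Δθ = 1.707596 − 1.832596 = -0.125000
ω = Δθ/dt = -0.125000/0.5 = -0.2500
R = −Δy/(cos θ' − cos θ) = 6.0000
v = R·ω = 6.0000·-0.2500 = -1.5000

v = -1.5000, ω = -0.2500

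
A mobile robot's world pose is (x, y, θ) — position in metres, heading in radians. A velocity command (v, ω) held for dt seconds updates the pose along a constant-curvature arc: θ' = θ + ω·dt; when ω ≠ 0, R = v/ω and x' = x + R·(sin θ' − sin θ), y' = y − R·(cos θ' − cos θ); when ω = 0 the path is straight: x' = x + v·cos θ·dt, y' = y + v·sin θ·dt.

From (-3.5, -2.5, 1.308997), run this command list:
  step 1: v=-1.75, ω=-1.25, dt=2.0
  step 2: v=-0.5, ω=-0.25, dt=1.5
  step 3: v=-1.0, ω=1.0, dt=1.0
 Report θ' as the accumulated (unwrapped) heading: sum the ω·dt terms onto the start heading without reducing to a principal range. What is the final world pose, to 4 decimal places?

step 1: θ'=-1.1910 (R=1.4000) → pose (-6.1525, -2.6567, -1.1910)
step 2: θ'=-1.5660 (R=2.0000) → pose (-6.2950, -1.9248, -1.5660)
step 3: θ'=-0.5660 (R=-1.0000) → pose (-6.7588, -1.0855, -0.5660)

(-6.7588, -1.0855, -0.5660)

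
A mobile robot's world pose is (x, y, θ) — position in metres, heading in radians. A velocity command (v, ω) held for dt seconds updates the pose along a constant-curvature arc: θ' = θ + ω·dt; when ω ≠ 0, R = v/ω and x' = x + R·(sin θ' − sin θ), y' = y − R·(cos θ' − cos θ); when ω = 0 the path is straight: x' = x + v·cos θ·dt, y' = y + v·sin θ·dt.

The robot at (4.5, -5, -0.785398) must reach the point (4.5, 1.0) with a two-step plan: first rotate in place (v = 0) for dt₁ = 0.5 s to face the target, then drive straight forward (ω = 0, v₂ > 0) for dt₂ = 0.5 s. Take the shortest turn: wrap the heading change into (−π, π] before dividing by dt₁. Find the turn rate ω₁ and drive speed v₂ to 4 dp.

ω₁ = 4.7124, v₂ = 12.0000

heading to target = atan2(1−-5, 4.5−4.5) = 1.5708
Δθ = wrap(1.5708 − -0.7854) = 2.3562; ω₁ = Δθ/dt₁ = 4.7124
distance = √((4.5−4.5)² + (1−-5)²) = 6.0000; v₂ = distance/dt₂ = 12.0000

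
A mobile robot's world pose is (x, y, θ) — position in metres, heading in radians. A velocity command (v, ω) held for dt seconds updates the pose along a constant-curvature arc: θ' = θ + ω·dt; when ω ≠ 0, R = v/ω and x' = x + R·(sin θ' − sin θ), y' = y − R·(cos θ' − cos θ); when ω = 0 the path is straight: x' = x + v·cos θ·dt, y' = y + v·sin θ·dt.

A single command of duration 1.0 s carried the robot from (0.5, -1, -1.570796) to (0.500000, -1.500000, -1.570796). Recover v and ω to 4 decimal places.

v = 0.5000, ω = 0.0000

Δθ = -1.570796 − -1.570796 = 0.000000
ω = Δθ/dt = 0.000000/1.0 = 0.0000
ω = 0 → v = (Δx·cos θ + Δy·sin θ)/dt = 0.5000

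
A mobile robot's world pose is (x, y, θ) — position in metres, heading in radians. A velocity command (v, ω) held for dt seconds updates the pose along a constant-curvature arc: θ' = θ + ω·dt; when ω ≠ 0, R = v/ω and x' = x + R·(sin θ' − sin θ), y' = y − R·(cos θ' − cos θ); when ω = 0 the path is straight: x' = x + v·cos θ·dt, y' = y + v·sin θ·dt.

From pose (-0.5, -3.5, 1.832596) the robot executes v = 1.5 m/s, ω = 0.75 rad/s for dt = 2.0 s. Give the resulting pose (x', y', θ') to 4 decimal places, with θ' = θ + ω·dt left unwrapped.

θ' = 1.8326 + 0.75·2.0 = 3.3326
R = v/ω = 1.5/0.75 = 2.0000
x' = -0.5 + 2.0000·(sin 3.3326 − sin 1.8326) = -2.8115
y' = -3.5 − 2.0000·(cos 3.3326 − cos 1.8326) = -2.0540

(-2.8115, -2.0540, 3.3326)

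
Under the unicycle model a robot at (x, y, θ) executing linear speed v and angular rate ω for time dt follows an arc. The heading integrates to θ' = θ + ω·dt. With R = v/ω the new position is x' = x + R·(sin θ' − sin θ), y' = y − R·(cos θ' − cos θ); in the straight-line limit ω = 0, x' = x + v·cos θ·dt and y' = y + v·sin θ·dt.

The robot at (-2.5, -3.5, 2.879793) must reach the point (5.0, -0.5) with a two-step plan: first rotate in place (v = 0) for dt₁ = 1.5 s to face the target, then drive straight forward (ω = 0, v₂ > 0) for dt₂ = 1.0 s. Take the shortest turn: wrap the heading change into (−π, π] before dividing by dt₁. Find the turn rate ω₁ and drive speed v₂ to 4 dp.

ω₁ = -1.6662, v₂ = 8.0777

heading to target = atan2(-0.5−-3.5, 5−-2.5) = 0.3805
Δθ = wrap(0.3805 − 2.8798) = -2.4993; ω₁ = Δθ/dt₁ = -1.6662
distance = √((5−-2.5)² + (-0.5−-3.5)²) = 8.0777; v₂ = distance/dt₂ = 8.0777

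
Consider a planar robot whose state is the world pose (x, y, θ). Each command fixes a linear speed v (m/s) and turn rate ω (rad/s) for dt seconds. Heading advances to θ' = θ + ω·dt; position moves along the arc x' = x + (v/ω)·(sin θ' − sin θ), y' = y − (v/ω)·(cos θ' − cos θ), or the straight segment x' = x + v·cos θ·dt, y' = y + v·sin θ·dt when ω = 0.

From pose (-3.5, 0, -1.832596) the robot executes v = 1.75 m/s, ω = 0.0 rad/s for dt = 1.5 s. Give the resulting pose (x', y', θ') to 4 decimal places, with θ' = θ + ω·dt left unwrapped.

(-4.1794, -2.5356, -1.8326)

θ' = -1.8326 + 0.0·1.5 = -1.8326
ω = 0 → straight: x' = -3.5 + 1.75·cos(-1.8326)·1.5 = -4.1794
y' = 0 + 1.75·sin(-1.8326)·1.5 = -2.5356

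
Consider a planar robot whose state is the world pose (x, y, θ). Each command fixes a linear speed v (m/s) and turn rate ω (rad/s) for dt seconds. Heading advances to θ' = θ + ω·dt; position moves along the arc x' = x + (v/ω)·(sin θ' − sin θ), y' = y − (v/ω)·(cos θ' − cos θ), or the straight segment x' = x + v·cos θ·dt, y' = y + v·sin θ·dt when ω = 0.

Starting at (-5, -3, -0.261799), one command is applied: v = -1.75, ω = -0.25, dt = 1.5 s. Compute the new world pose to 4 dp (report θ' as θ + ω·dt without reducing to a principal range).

θ' = -0.2618 + -0.25·1.5 = -0.6368
R = v/ω = -1.75/-0.25 = 7.0000
x' = -5 + 7.0000·(sin -0.6368 − sin -0.2618) = -7.3506
y' = -3 − 7.0000·(cos -0.6368 − cos -0.2618) = -1.8665

(-7.3506, -1.8665, -0.6368)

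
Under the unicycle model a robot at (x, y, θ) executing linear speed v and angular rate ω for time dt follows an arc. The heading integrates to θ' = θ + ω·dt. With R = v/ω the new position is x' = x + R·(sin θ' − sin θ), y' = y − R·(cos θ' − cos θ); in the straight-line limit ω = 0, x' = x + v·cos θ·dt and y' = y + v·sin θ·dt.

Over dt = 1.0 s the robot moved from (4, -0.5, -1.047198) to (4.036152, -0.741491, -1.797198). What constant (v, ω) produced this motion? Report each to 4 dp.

v = 0.2500, ω = -0.7500

Δθ = -1.797198 − -1.047198 = -0.750000
ω = Δθ/dt = -0.750000/1.0 = -0.7500
R = −Δy/(cos θ' − cos θ) = -0.3333
v = R·ω = -0.3333·-0.7500 = 0.2500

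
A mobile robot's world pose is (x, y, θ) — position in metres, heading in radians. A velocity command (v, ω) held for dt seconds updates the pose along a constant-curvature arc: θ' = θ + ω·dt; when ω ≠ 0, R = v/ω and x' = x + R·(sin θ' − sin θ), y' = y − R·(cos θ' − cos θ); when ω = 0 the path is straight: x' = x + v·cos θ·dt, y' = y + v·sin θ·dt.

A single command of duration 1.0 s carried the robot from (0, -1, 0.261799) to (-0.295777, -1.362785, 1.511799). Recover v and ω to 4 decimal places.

v = -0.5000, ω = 1.2500

Δθ = 1.511799 − 0.261799 = 1.250000
ω = Δθ/dt = 1.250000/1.0 = 1.2500
R = −Δy/(cos θ' − cos θ) = -0.4000
v = R·ω = -0.4000·1.2500 = -0.5000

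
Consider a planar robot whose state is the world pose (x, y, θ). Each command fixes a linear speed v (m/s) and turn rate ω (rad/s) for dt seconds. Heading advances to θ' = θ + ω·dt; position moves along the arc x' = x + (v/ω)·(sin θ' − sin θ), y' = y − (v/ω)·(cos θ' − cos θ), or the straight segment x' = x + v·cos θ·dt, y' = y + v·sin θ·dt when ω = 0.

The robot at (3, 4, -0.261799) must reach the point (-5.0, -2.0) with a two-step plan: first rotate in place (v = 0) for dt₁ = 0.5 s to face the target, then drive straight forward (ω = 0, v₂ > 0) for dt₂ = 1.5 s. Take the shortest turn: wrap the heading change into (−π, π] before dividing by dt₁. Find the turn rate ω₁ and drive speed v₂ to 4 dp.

heading to target = atan2(-2−4, -5−3) = -2.4981
Δθ = wrap(-2.4981 − -0.2618) = -2.2363; ω₁ = Δθ/dt₁ = -4.4726
distance = √((-5−3)² + (-2−4)²) = 10.0000; v₂ = distance/dt₂ = 6.6667

ω₁ = -4.4726, v₂ = 6.6667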